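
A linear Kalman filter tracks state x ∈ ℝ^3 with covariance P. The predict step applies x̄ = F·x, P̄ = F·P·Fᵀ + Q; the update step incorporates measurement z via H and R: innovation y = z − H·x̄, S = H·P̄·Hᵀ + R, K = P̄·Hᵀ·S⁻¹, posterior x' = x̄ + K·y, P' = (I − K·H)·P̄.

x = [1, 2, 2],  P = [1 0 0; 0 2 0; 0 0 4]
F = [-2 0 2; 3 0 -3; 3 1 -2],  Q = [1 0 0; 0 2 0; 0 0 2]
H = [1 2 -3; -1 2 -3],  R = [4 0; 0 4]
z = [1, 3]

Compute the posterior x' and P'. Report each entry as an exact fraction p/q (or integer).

x' = [-767/1229, 1888/1229, 620/1229]
P' = [2238/1229 -3240/1229 -2168/1229; -3240/1229 9488/1229 6282/1229; -2168/1229 6282/1229 4422/1229]

x̄ = F·x = [2, -3, 1]
P̄ = F·P·Fᵀ + Q = [21 -30 -22; -30 47 33; -22 33 29]
y = z − H·x̄ = [8, 14]
S = H·P̄·Hᵀ + R = [90 32; 32 66]
K = P̄·Hᵀ·S⁻¹ = [1131/2458 -1107/2458; -1555/2458 1685/2458; -1435/2458 733/2458]
x' = x̄ + K·y = [-767/1229, 1888/1229, 620/1229]
P' = (I − K·H)·P̄ = [2238/1229 -3240/1229 -2168/1229; -3240/1229 9488/1229 6282/1229; -2168/1229 6282/1229 4422/1229]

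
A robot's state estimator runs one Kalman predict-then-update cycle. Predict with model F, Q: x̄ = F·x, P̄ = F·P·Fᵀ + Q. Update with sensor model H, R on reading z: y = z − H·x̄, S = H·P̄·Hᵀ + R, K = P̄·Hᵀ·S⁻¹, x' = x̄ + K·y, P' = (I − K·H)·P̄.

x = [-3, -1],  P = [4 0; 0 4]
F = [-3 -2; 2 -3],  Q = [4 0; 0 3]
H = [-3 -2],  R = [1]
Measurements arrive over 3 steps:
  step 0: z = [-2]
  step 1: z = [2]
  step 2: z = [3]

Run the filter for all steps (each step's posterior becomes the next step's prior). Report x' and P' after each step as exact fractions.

step 0: x' = [151/29, -197/29], P' = [12376/725 -3696/145; -3696/145 1111/29]
step 1: x' = [-330097/141795, 1064219/425385], P' = [1163224/236325 -5232698/708975; -5232698/708975 24070546/2126925]
step 2: x' = [4445121655/1948332069, -3202179377/649444023], P' = [9057101644/1948332069 -4522194302/649444023; -4522194302/649444023 2311980145/216481341]

step 0: x̄ = F·x = [11, -3]
step 0: P̄ = F·P·Fᵀ + Q = [56 0; 0 55]
step 0: y = z − H·x̄ = [25]
step 0: S = H·P̄·Hᵀ + R = [725]
step 0: K = P̄·Hᵀ·S⁻¹ = [-168/725; -22/145]
step 0: x' = x̄ + K·y = [151/29, -197/29]
step 0: P' = (I − K·H)·P̄ = [12376/725 -3696/145; -3696/145 1111/29]
step 1: x̄ = F·x = [-59/29, 893/29]
step 1: P̄ = F·P·Fᵀ + Q = [3624/725 -6/725; -6/725 523414/725]
step 1: y = z − H·x̄ = [1667/29]
step 1: S = H·P̄·Hᵀ + R = [85077/29]
step 1: K = P̄·Hᵀ·S⁻¹ = [-724/141795; -209362/425385]
step 1: x' = x̄ + K·y = [-330097/141795, 1064219/425385]
step 1: P' = (I − K·H)·P̄ = [1163224/236325 -5232698/708975; -5232698/708975 24070546/2126925]
step 2: x̄ = F·x = [168487/85077, -1724413/141795]
step 2: P̄ = F·P·Fᵀ + Q = [425356/85077 207914/141795; 207914/141795 50363209/236325]
step 2: y = z − H·x̄ = [-242334/15755]
step 2: S = H·P̄·Hᵀ + R = [72160447/78775]
step 2: K = P̄·Hᵀ·S⁻¹ = [-1412560/72160447; -33921996/72160447]
step 2: x' = x̄ + K·y = [4445121655/1948332069, -3202179377/649444023]
step 2: P' = (I − K·H)·P̄ = [9057101644/1948332069 -4522194302/649444023; -4522194302/649444023 2311980145/216481341]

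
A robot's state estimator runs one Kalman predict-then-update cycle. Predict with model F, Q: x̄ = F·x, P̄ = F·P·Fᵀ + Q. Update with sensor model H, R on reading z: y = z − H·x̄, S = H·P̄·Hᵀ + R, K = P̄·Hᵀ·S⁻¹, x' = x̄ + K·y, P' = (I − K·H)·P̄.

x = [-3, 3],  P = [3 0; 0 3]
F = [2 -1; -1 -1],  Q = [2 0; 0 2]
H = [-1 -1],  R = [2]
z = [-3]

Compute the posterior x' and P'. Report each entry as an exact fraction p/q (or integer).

x̄ = F·x = [-9, 0]
P̄ = F·P·Fᵀ + Q = [17 -3; -3 8]
y = z − H·x̄ = [-12]
S = H·P̄·Hᵀ + R = [21]
K = P̄·Hᵀ·S⁻¹ = [-2/3; -5/21]
x' = x̄ + K·y = [-1, 20/7]
P' = (I − K·H)·P̄ = [23/3 -19/3; -19/3 143/21]

x' = [-1, 20/7]
P' = [23/3 -19/3; -19/3 143/21]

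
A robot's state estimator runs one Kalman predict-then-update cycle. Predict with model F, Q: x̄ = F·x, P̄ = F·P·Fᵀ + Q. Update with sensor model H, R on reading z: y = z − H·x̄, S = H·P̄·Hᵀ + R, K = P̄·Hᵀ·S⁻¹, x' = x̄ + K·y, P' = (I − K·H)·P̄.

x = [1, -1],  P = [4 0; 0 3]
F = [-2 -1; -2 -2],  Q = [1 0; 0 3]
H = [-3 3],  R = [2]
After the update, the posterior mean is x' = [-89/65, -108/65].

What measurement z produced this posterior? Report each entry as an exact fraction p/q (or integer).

z = [-1]

x̄ = F·x = [-1, 0]
P̄ = F·P·Fᵀ + Q = [20 22; 22 31]
S = H·P̄·Hᵀ + R = [65]
K = P̄·Hᵀ·S⁻¹ = [6/65; 27/65]
x' − x̄ = [-24/65, -108/65] = K·y
y = (KᵀK)⁻¹·Kᵀ·(x' − x̄) = [-4]
z = y + H·x̄ = [-4] + [3] = [-1]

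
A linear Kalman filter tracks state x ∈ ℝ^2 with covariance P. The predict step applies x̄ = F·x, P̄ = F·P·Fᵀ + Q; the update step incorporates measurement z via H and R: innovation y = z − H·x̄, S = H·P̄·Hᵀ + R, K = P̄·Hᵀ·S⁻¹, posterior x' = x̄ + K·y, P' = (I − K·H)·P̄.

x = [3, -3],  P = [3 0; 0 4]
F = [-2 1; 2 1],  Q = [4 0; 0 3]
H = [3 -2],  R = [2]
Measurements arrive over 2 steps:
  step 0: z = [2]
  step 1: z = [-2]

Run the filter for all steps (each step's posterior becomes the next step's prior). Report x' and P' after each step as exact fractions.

step 0: x̄ = F·x = [-9, 3]
step 0: P̄ = F·P·Fᵀ + Q = [20 -8; -8 19]
step 0: y = z − H·x̄ = [35]
step 0: S = H·P̄·Hᵀ + R = [354]
step 0: K = P̄·Hᵀ·S⁻¹ = [38/177; -31/177]
step 0: x' = x̄ + K·y = [-263/177, -554/177]
step 0: P' = (I − K·H)·P̄ = [652/177 940/177; 940/177 1441/177]
step 1: x̄ = F·x = [-28/177, -360/59]
step 1: P̄ = F·P·Fᵀ + Q = [997/177 -389/59; -389/59 2780/59]
step 1: y = z − H·x̄ = [-810/59]
step 1: S = H·P̄·Hᵀ + R = [18897/59]
step 1: K = P̄·Hᵀ·S⁻¹ = [1775/18897; -6727/18897]
step 1: x' = x̄ + K·y = [-27358/18897, -7650/6299]
step 1: P' = (I − K·H)·P̄ = [53042/18897 77788/18897; 77788/18897 123409/18897]

step 0: x' = [-263/177, -554/177], P' = [652/177 940/177; 940/177 1441/177]
step 1: x' = [-27358/18897, -7650/6299], P' = [53042/18897 77788/18897; 77788/18897 123409/18897]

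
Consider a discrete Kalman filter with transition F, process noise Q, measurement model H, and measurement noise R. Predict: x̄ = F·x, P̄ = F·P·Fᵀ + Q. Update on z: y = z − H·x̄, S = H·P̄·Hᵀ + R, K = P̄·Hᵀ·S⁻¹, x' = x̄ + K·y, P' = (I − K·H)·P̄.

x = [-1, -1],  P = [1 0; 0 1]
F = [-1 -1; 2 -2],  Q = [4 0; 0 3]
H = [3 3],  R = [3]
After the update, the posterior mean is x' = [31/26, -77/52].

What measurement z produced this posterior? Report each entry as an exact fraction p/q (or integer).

z = [-1]

x̄ = F·x = [2, 0]
P̄ = F·P·Fᵀ + Q = [6 0; 0 11]
S = H·P̄·Hᵀ + R = [156]
K = P̄·Hᵀ·S⁻¹ = [3/26; 11/52]
x' − x̄ = [-21/26, -77/52] = K·y
y = (KᵀK)⁻¹·Kᵀ·(x' − x̄) = [-7]
z = y + H·x̄ = [-7] + [6] = [-1]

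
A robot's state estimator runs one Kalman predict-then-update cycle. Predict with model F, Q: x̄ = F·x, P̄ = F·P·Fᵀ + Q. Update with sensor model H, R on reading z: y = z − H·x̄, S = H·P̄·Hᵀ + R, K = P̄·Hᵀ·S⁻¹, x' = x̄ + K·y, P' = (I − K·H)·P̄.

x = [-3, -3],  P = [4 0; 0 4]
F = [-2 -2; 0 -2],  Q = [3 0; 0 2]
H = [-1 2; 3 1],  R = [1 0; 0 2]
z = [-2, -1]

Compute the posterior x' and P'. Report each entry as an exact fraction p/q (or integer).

x' = [1013/18843, -18142/18843]
P' = [3436/18843 406/18843; 406/18843 4150/18843]

x̄ = F·x = [12, 6]
P̄ = F·P·Fᵀ + Q = [35 16; 16 18]
y = z − H·x̄ = [-2, -43]
S = H·P̄·Hᵀ + R = [44 11; 11 431]
K = P̄·Hᵀ·S⁻¹ = [-2624/18843 487/1713; 7894/18843 244/1713]
x' = x̄ + K·y = [1013/18843, -18142/18843]
P' = (I − K·H)·P̄ = [3436/18843 406/18843; 406/18843 4150/18843]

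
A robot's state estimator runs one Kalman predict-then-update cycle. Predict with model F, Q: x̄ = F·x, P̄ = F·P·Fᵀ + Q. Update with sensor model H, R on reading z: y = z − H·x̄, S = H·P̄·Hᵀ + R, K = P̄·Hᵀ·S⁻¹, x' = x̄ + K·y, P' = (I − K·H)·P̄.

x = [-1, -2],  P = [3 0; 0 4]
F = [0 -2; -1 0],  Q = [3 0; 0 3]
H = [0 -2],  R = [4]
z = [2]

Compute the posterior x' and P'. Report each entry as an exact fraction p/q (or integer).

x̄ = F·x = [4, 1]
P̄ = F·P·Fᵀ + Q = [19 0; 0 6]
y = z − H·x̄ = [4]
S = H·P̄·Hᵀ + R = [28]
K = P̄·Hᵀ·S⁻¹ = [0; -3/7]
x' = x̄ + K·y = [4, -5/7]
P' = (I − K·H)·P̄ = [19 0; 0 6/7]

x' = [4, -5/7]
P' = [19 0; 0 6/7]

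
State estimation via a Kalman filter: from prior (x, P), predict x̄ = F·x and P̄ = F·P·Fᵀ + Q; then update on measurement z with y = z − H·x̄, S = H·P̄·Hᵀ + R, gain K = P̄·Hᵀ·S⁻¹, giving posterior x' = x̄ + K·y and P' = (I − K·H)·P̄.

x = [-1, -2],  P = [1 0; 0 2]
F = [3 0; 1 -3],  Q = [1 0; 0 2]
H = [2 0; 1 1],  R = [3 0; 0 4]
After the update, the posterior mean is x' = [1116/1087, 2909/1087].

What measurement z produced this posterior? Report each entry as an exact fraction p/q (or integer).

x̄ = F·x = [-3, 5]
P̄ = F·P·Fᵀ + Q = [10 3; 3 21]
S = H·P̄·Hᵀ + R = [43 26; 26 41]
K = P̄·Hᵀ·S⁻¹ = [482/1087 39/1087; -378/1087 876/1087]
x' − x̄ = [4377/1087, -2526/1087] = K·y
y = (KᵀK)⁻¹·Kᵀ·(x' − x̄) = [9, 1]
z = y + H·x̄ = [9, 1] + [-6, 2] = [3, 3]

z = [3, 3]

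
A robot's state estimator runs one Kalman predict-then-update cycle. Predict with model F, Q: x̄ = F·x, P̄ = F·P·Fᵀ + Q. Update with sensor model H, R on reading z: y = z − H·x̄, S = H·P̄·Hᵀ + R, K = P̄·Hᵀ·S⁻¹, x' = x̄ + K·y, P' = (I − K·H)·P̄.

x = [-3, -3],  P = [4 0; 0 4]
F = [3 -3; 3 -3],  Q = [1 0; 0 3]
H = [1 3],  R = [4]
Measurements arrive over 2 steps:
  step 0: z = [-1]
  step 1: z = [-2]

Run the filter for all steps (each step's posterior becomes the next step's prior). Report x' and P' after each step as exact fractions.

step 0: x̄ = F·x = [0, 0]
step 0: P̄ = F·P·Fᵀ + Q = [73 72; 72 75]
step 0: y = z − H·x̄ = [-1]
step 0: S = H·P̄·Hᵀ + R = [1184]
step 0: K = P̄·Hᵀ·S⁻¹ = [289/1184; 297/1184]
step 0: x' = x̄ + K·y = [-289/1184, -297/1184]
step 0: P' = (I − K·H)·P̄ = [2911/1184 -585/1184; -585/1184 591/1184]
step 1: x̄ = F·x = [3/148, 3/148]
step 1: P̄ = F·P·Fᵀ + Q = [1351/37 1314/37; 1314/37 1425/37]
step 1: y = z − H·x̄ = [-77/37]
step 1: S = H·P̄·Hᵀ + R = [22208/37]
step 1: K = P̄·Hᵀ·S⁻¹ = [5293/22208; 5589/22208]
step 1: x' = x̄ + K·y = [-10565/22208, -11181/22208]
step 1: P' = (I − K·H)·P̄ = [53707/22208 -10845/22208; -10845/22208 11067/22208]

step 0: x' = [-289/1184, -297/1184], P' = [2911/1184 -585/1184; -585/1184 591/1184]
step 1: x' = [-10565/22208, -11181/22208], P' = [53707/22208 -10845/22208; -10845/22208 11067/22208]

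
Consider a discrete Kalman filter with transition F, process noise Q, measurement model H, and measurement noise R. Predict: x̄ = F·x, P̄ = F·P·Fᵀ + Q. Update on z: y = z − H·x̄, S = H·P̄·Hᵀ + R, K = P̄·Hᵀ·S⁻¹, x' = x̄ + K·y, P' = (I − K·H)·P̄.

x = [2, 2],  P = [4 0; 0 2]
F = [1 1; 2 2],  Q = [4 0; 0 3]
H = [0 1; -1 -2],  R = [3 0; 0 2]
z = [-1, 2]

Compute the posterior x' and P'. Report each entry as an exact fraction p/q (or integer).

x' = [-1/3, -14/19]
P' = [8/3 -1; -1 15/19]

x̄ = F·x = [4, 8]
P̄ = F·P·Fᵀ + Q = [10 12; 12 27]
y = z − H·x̄ = [-9, 22]
S = H·P̄·Hᵀ + R = [30 -66; -66 168]
K = P̄·Hᵀ·S⁻¹ = [-1/3 -1/3; 5/19 -11/38]
x' = x̄ + K·y = [-1/3, -14/19]
P' = (I − K·H)·P̄ = [8/3 -1; -1 15/19]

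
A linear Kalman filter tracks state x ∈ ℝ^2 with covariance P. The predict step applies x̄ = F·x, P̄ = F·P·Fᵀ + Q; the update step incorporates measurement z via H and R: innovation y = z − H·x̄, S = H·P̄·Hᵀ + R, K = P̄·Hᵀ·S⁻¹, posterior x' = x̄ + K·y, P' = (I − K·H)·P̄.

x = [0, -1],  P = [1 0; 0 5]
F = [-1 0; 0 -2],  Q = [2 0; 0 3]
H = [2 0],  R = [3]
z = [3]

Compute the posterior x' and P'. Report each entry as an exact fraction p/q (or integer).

x̄ = F·x = [0, 2]
P̄ = F·P·Fᵀ + Q = [3 0; 0 23]
y = z − H·x̄ = [3]
S = H·P̄·Hᵀ + R = [15]
K = P̄·Hᵀ·S⁻¹ = [2/5; 0]
x' = x̄ + K·y = [6/5, 2]
P' = (I − K·H)·P̄ = [3/5 0; 0 23]

x' = [6/5, 2]
P' = [3/5 0; 0 23]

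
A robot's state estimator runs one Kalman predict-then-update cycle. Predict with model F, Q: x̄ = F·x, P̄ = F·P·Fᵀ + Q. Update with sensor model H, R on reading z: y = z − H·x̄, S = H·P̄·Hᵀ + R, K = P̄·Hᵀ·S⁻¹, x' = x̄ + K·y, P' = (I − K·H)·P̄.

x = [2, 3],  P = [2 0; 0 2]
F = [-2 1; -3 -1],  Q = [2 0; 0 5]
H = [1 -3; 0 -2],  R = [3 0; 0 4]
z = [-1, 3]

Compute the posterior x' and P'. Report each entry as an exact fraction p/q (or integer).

x' = [-92/65, -111/182]
P' = [348/65 18/13; 18/13 55/91]

x̄ = F·x = [-1, -9]
P̄ = F·P·Fᵀ + Q = [12 10; 10 25]
y = z − H·x̄ = [-27, -15]
S = H·P̄·Hᵀ + R = [180 130; 130 104]
K = P̄·Hᵀ·S⁻¹ = [2/5 -9/13; -1/7 -55/182]
x' = x̄ + K·y = [-92/65, -111/182]
P' = (I − K·H)·P̄ = [348/65 18/13; 18/13 55/91]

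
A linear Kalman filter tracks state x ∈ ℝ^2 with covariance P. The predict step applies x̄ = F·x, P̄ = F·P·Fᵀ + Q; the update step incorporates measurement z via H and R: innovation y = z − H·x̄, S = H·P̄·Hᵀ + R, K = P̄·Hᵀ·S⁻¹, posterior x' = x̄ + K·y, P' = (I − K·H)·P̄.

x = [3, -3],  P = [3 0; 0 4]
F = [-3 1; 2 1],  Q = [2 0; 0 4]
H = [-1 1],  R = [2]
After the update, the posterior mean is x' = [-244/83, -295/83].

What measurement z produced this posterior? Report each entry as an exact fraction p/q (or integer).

z = [-1]

x̄ = F·x = [-12, 3]
P̄ = F·P·Fᵀ + Q = [33 -14; -14 20]
S = H·P̄·Hᵀ + R = [83]
K = P̄·Hᵀ·S⁻¹ = [-47/83; 34/83]
x' − x̄ = [752/83, -544/83] = K·y
y = (KᵀK)⁻¹·Kᵀ·(x' − x̄) = [-16]
z = y + H·x̄ = [-16] + [15] = [-1]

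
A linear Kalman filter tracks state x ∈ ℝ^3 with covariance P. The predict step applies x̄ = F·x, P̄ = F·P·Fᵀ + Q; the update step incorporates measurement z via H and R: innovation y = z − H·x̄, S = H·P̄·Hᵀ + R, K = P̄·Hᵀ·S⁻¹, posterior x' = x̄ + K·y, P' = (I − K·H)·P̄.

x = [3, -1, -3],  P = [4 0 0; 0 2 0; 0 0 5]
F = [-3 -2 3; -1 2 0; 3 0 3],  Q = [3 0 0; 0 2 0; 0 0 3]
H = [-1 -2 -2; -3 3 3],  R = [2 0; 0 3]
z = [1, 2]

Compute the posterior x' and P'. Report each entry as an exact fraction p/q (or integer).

x̄ = F·x = [-16, -5, 0]
P̄ = F·P·Fᵀ + Q = [92 4 9; 4 14 -12; 9 -12 84]
y = z − H·x̄ = [-25, -31]
S = H·P̄·Hᵀ + R = [442 -129; -129 1263]
K = P̄·Hᵀ·S⁻¹ = [-59869/180535 -39992/180535; -3626/180535 -1228/180535; -56286/180535 21267/180535]
x' = x̄ + K·y = [-152083/180535, -773957/180535, 747873/180535]
P' = (I − K·H)·P̄ = [66574/180535 3236/180535 23346/180535; 3236/180535 2491114/180535 -2489106/180535; 23346/180535 -2489106/180535 2533719/180535]

x' = [-152083/180535, -773957/180535, 747873/180535]
P' = [66574/180535 3236/180535 23346/180535; 3236/180535 2491114/180535 -2489106/180535; 23346/180535 -2489106/180535 2533719/180535]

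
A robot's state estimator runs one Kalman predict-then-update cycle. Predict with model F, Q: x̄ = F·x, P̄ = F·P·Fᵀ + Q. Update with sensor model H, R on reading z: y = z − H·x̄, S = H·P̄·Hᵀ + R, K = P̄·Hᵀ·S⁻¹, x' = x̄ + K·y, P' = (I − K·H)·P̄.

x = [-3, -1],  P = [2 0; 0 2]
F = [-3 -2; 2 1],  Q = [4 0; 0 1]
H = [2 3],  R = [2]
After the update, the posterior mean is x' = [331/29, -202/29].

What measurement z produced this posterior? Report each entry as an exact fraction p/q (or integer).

x̄ = F·x = [11, -7]
P̄ = F·P·Fᵀ + Q = [30 -16; -16 11]
S = H·P̄·Hᵀ + R = [29]
K = P̄·Hᵀ·S⁻¹ = [12/29; 1/29]
x' − x̄ = [12/29, 1/29] = K·y
y = (KᵀK)⁻¹·Kᵀ·(x' − x̄) = [1]
z = y + H·x̄ = [1] + [1] = [2]

z = [2]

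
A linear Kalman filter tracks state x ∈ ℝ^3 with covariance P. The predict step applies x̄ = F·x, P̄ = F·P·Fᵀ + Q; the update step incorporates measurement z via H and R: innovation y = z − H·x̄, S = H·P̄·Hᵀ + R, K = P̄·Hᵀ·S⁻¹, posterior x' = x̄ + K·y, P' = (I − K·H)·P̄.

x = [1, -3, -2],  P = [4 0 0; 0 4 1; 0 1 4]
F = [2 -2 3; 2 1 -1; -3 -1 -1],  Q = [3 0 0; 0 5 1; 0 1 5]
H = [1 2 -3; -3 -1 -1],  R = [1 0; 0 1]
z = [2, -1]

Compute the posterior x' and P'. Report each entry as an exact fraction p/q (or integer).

x̄ = F·x = [2, 1, 2]
P̄ = F·P·Fᵀ + Q = [59 1 -29; 1 27 -23; -29 -23 51]
y = z − H·x̄ = [4, 8]
S = H·P̄·Hᵀ + R = [1081 -340; -340 396]
K = P̄·Hᵀ·S⁻¹ = [1987/78119 -110749/312476; 11681/78119 34593/312476; -17557/78119 -13741/312476]
x' = x̄ + K·y = [-57312/78119, 194029/78119, 58528/78119]
P' = (I − K·H)·P̄ = [758179/312476 -1448319/312476 -715469/312476; -1448319/312476 2885227/312476 1425137/312476; -715469/312476 1425137/312476 735011/312476]

x' = [-57312/78119, 194029/78119, 58528/78119]
P' = [758179/312476 -1448319/312476 -715469/312476; -1448319/312476 2885227/312476 1425137/312476; -715469/312476 1425137/312476 735011/312476]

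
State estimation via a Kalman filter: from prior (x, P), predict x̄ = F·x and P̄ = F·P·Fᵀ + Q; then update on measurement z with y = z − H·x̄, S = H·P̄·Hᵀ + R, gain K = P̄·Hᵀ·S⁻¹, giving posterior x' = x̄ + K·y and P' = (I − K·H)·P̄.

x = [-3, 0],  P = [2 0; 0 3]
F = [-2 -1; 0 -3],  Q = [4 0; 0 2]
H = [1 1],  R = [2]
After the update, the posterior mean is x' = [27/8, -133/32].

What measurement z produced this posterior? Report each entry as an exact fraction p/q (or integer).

x̄ = F·x = [6, 0]
P̄ = F·P·Fᵀ + Q = [15 9; 9 29]
S = H·P̄·Hᵀ + R = [64]
K = P̄·Hᵀ·S⁻¹ = [3/8; 19/32]
x' − x̄ = [-21/8, -133/32] = K·y
y = (KᵀK)⁻¹·Kᵀ·(x' − x̄) = [-7]
z = y + H·x̄ = [-7] + [6] = [-1]

z = [-1]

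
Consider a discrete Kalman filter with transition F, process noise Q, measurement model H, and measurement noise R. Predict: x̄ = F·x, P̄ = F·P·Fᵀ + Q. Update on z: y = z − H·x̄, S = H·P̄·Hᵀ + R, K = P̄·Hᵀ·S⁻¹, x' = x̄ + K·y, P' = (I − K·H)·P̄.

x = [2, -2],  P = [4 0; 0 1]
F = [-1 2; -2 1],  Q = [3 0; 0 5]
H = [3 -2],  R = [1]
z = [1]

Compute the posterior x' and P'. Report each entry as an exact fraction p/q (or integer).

x' = [-317/68, -253/34]
P' = [579/68 431/34; 431/34 325/17]

x̄ = F·x = [-6, -6]
P̄ = F·P·Fᵀ + Q = [11 10; 10 22]
y = z − H·x̄ = [7]
S = H·P̄·Hᵀ + R = [68]
K = P̄·Hᵀ·S⁻¹ = [13/68; -7/34]
x' = x̄ + K·y = [-317/68, -253/34]
P' = (I − K·H)·P̄ = [579/68 431/34; 431/34 325/17]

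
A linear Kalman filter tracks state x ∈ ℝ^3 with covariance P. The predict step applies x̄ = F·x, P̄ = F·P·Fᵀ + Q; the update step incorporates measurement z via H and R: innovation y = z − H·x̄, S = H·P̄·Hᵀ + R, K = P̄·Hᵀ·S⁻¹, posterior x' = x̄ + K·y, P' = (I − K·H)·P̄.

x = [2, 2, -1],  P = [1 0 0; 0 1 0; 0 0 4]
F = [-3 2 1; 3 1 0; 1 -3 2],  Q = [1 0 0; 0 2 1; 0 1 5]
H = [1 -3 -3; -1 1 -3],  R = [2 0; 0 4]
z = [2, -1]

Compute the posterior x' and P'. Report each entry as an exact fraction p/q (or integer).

x' = [219629/53893, 79995/53893, -5647/7699]
P' = [390206/53893 181213/53893 -8149/7699; 181213/53893 103494/53893 -5311/7699; -8149/7699 -5311/7699 3170/7699]

x̄ = F·x = [-3, 8, -6]
P̄ = F·P·Fᵀ + Q = [18 -7 -1; -7 12 1; -1 1 31]
y = z − H·x̄ = [11, -30]
S = H·P̄·Hᵀ + R = [473 203; 203 315]
K = P̄·Hᵀ·S⁻¹ = [1264/7699 -9466/53893; -1267/7699 8453/53893; -863/7699 -1668/7699]
x' = x̄ + K·y = [219629/53893, 79995/53893, -5647/7699]
P' = (I − K·H)·P̄ = [390206/53893 181213/53893 -8149/7699; 181213/53893 103494/53893 -5311/7699; -8149/7699 -5311/7699 3170/7699]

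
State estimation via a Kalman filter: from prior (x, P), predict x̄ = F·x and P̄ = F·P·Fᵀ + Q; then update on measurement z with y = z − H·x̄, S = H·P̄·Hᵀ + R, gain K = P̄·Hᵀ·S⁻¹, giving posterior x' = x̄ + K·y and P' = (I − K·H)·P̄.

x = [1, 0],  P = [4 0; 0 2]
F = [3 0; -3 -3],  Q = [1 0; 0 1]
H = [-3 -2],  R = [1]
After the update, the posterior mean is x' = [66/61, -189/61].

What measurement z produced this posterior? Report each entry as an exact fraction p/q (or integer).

x̄ = F·x = [3, -3]
P̄ = F·P·Fᵀ + Q = [37 -36; -36 55]
S = H·P̄·Hᵀ + R = [122]
K = P̄·Hᵀ·S⁻¹ = [-39/122; -1/61]
x' − x̄ = [-117/61, -6/61] = K·y
y = (KᵀK)⁻¹·Kᵀ·(x' − x̄) = [6]
z = y + H·x̄ = [6] + [-3] = [3]

z = [3]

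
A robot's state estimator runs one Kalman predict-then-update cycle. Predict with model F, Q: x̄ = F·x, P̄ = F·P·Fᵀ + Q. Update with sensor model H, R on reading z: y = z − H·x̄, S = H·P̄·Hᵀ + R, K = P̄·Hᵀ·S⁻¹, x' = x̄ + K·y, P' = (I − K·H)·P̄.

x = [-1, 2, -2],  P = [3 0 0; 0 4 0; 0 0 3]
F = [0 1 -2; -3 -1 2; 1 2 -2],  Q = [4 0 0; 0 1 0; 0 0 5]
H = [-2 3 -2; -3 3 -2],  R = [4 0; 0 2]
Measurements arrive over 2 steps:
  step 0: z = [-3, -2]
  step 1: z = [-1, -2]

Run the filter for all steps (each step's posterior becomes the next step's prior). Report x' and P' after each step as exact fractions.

step 0: x' = [1612/2381, 2458/2381, 8625/4762], P' = [7532/2381 6652/2381 6/2381; 6652/2381 12335/2381 18635/4762; 6/2381 18635/4762 56771/9524]
step 1: x' = [-7131977/26121131, -24292761/26121131, -4990231/26121131], P' = [81282560/26121131 39622384/26121131 -48283344/26121131; 39622384/26121131 51806452/26121131 21405392/26121131; -48283344/26121131 21405392/26121131 99089128/26121131]

step 0: x̄ = F·x = [6, -3, 7]
step 0: P̄ = F·P·Fᵀ + Q = [20 -16 20; -16 44 -29; 20 -29 36]
step 0: y = z − H·x̄ = [32, 39]
step 0: S = H·P̄·Hᵀ + R = [1324 1448; 1448 1598]
step 0: K = P̄·Hᵀ·S⁻¹ = [1220/2381 -1326/2381; 2533/4762 -793/2381; -445/9524 -451/4762]
step 0: x' = x̄ + K·y = [1612/2381, 2458/2381, 8625/4762]
step 0: P' = (I − K·H)·P̄ = [7532/2381 6652/2381 6/2381; 6652/2381 12335/2381 18635/4762; 6/2381 18635/4762 56771/9524]
step 1: x̄ = F·x = [-6167/2381, 1331/2381, -2097/2381]
step 1: P̄ = F·P·Fᵀ + Q = [41360/2381 -51756/2381 32176/2381; -51756/2381 141845/2381 -94648/2381; 32176/2381 -94648/2381 77592/2381]
step 1: y = z − H·x̄ = [-22902/2381, -31450/2381]
step 1: S = H·P̄·Hᵀ + R = [3776193/2381 4069009/2381; 4069009/2381 4417471/2381]
step 1: K = P̄·Hᵀ·S⁻¹ = [13217180/26121131 -14206920/26121131; 8340951/26121131 -3129290/26121131; -9348848/26121131 5443976/26121131]
step 1: x' = x̄ + K·y = [-7131977/26121131, -24292761/26121131, -4990231/26121131]
step 1: P' = (I − K·H)·P̄ = [81282560/26121131 39622384/26121131 -48283344/26121131; 39622384/26121131 51806452/26121131 21405392/26121131; -48283344/26121131 21405392/26121131 99089128/26121131]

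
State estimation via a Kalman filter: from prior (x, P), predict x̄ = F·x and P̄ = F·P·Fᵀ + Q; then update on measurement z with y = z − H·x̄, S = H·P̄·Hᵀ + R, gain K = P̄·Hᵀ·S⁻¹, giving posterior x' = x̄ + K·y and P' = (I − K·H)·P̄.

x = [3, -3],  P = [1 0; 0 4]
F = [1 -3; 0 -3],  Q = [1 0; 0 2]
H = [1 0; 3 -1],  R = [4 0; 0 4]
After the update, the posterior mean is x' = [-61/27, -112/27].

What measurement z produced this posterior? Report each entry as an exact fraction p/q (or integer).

x̄ = F·x = [12, 9]
P̄ = F·P·Fᵀ + Q = [38 36; 36 38]
S = H·P̄·Hᵀ + R = [42 78; 78 168]
K = P̄·Hᵀ·S⁻¹ = [25/81 26/81; 49/81 11/81]
x' − x̄ = [-385/27, -355/27] = K·y
y = (KᵀK)⁻¹·Kᵀ·(x' − x̄) = [-15, -30]
z = y + H·x̄ = [-15, -30] + [12, 27] = [-3, -3]

z = [-3, -3]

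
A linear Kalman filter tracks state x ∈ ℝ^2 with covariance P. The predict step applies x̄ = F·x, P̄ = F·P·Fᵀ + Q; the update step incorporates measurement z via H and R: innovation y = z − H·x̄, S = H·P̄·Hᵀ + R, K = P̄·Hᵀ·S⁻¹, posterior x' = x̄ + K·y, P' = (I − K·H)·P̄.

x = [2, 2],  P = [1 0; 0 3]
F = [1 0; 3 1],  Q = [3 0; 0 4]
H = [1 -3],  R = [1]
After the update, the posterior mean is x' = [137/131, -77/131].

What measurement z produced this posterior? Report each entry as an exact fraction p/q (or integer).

z = [3]

x̄ = F·x = [2, 8]
P̄ = F·P·Fᵀ + Q = [4 3; 3 16]
S = H·P̄·Hᵀ + R = [131]
K = P̄·Hᵀ·S⁻¹ = [-5/131; -45/131]
x' − x̄ = [-125/131, -1125/131] = K·y
y = (KᵀK)⁻¹·Kᵀ·(x' − x̄) = [25]
z = y + H·x̄ = [25] + [-22] = [3]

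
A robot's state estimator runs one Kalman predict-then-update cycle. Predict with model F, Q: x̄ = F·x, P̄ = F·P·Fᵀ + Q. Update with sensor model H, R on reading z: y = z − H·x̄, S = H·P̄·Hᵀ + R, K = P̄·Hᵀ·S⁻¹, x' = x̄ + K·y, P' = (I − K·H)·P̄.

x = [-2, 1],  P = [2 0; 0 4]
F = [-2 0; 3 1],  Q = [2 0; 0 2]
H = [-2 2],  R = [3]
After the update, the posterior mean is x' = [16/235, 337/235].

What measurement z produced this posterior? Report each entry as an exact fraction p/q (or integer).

z = [3]

x̄ = F·x = [4, -5]
P̄ = F·P·Fᵀ + Q = [10 -12; -12 24]
S = H·P̄·Hᵀ + R = [235]
K = P̄·Hᵀ·S⁻¹ = [-44/235; 72/235]
x' − x̄ = [-924/235, 1512/235] = K·y
y = (KᵀK)⁻¹·Kᵀ·(x' − x̄) = [21]
z = y + H·x̄ = [21] + [-18] = [3]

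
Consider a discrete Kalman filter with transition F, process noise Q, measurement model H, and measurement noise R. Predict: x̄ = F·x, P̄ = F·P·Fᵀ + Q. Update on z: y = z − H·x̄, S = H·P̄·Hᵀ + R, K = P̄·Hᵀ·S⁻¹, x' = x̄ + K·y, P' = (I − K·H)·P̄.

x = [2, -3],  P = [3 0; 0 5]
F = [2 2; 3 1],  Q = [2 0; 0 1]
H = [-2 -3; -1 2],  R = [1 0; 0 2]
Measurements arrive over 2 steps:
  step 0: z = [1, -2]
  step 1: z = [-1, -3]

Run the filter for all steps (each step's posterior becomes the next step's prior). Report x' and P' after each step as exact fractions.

step 0: x' = [1058/4539, -774/1513], P' = [1876/4539 -277/1513; -277/1513 259/1513]
step 1: x' = [1477731/1321054, -88083/188722], P' = [232549/660527 -14237/94361; -14237/94361 14439/94361]

step 0: x̄ = F·x = [-2, 3]
step 0: P̄ = F·P·Fᵀ + Q = [34 28; 28 33]
step 0: y = z − H·x̄ = [6, -10]
step 0: S = H·P̄·Hᵀ + R = [770 -158; -158 56]
step 0: K = P̄·Hᵀ·S⁻¹ = [-1259/4539 -1769/4539; -223/1513 795/3026]
step 0: x' = x̄ + K·y = [1058/4539, -774/1513]
step 0: P' = (I − K·H)·P̄ = [1876/4539 -277/1513; -277/1513 259/1513]
step 1: x̄ = F·x = [-2528/4539, 284/1513]
step 1: P̄ = F·P·Fᵀ + Q = [13042/4539 2054/1513; 2054/1513 5738/1513]
step 1: y = z − H·x̄ = [-7039/4539, -17849/4539]
step 1: S = H·P̄·Hᵀ + R = [285577/4539 -83362/4539; -83362/4539 66328/4539]
step 1: K = P̄·Hᵀ·S⁻¹ = [-166121/660527 -431867/1321054; -14843/94361 43115/188722]
step 1: x' = x̄ + K·y = [1477731/1321054, -88083/188722]
step 1: P' = (I − K·H)·P̄ = [232549/660527 -14237/94361; -14237/94361 14439/94361]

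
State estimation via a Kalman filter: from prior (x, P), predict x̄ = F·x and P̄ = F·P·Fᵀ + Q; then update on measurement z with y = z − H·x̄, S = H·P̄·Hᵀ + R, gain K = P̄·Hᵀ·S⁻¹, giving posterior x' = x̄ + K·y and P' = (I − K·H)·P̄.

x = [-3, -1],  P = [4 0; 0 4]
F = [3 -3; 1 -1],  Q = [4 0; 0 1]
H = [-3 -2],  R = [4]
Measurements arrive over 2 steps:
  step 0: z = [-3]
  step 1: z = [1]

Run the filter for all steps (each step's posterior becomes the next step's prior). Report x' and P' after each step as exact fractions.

step 0: x̄ = F·x = [-6, -2]
step 0: P̄ = F·P·Fᵀ + Q = [76 24; 24 9]
step 0: y = z − H·x̄ = [-25]
step 0: S = H·P̄·Hᵀ + R = [1012]
step 0: K = P̄·Hᵀ·S⁻¹ = [-3/11; -45/506]
step 0: x' = x̄ + K·y = [9/11, 113/506]
step 0: P' = (I − K·H)·P̄ = [8/11 -6/11; -6/11 252/253]
step 1: x̄ = F·x = [903/506, 301/506]
step 1: P̄ = F·P·Fᵀ + Q = [7420/253 2136/253; 2136/253 965/253]
step 1: y = z − H·x̄ = [347/46]
step 1: S = H·P̄·Hᵀ + R = [8844/23]
step 1: K = P̄·Hᵀ·S⁻¹ = [-3/11; -379/4422]
step 1: x' = x̄ + K·y = [-3/11, -457/8844]
step 1: P' = (I − K·H)·P̄ = [8/11 -6/11; -6/11 2188/2211]

step 0: x' = [9/11, 113/506], P' = [8/11 -6/11; -6/11 252/253]
step 1: x' = [-3/11, -457/8844], P' = [8/11 -6/11; -6/11 2188/2211]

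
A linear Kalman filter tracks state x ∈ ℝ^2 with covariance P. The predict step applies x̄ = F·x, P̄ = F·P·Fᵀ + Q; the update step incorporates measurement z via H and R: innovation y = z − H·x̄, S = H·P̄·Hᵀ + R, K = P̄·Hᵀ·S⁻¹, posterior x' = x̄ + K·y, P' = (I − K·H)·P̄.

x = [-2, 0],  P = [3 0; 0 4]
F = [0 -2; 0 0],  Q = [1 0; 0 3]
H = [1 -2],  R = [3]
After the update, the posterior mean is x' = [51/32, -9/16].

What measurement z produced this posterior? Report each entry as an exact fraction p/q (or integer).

z = [3]

x̄ = F·x = [0, 0]
P̄ = F·P·Fᵀ + Q = [17 0; 0 3]
S = H·P̄·Hᵀ + R = [32]
K = P̄·Hᵀ·S⁻¹ = [17/32; -3/16]
x' − x̄ = [51/32, -9/16] = K·y
y = (KᵀK)⁻¹·Kᵀ·(x' − x̄) = [3]
z = y + H·x̄ = [3] + [0] = [3]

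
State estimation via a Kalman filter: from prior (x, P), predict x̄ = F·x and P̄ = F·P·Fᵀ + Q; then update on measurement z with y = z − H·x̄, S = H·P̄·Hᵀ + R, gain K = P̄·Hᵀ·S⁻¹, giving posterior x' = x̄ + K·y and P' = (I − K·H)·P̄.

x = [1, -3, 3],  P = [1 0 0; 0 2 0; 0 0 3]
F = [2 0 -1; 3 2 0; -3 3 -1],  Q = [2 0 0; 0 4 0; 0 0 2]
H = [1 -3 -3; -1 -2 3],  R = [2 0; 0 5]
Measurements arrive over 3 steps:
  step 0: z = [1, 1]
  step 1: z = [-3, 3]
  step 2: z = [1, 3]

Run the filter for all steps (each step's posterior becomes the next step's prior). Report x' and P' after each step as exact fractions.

step 0: x' = [-60263/21068, -15531/42136, -40839/42136], P' = [65331/10534 2253/21068 41781/21068; 2253/21068 11613/42136 -4551/42136; 41781/21068 -4551/42136 36485/42136]
step 1: x' = [-3444783435/10220396276, -573053239/10220396276, 2308654055/2555099069], P' = [25531894947/10220396276 1056736823/10220396276 1894073304/2555099069; 1056736823/10220396276 2832043367/10220396276 -286765259/2555099069; 1894073304/2555099069 -286765259/2555099069 1153750317/2555099069]
step 2: x' = [-58894881420181/39305002841858, -411517657334109/510965036944154, -8465199519744/255482518472077], P' = [15122460436085/6046923514132 8068559220337/78610005683716 29217209425889/39305002841858; 8068559220337/78610005683716 282515080802661/1021930073888308 -57116994490227/510965036944154; 29217209425889/39305002841858 -57116994490227/510965036944154 115444186184013/255482518472077]

step 0: x̄ = F·x = [-1, -3, -15]
step 0: P̄ = F·P·Fᵀ + Q = [9 6 -3; 6 21 3; -3 3 32]
step 0: y = z − H·x̄ = [-52, 39]
step 0: S = H·P̄·Hᵀ + R = [524 -192; -192 392]
step 0: K = P̄·Hᵀ·S⁻¹ = [-180/5267 -1965/21068; -2085/10534 -8277/42136; -765/5267 6999/42136]
step 0: x' = x̄ + K·y = [-60263/21068, -15531/42136, -40839/42136]
step 0: P' = (I − K·H)·P̄ = [65331/10534 2253/21068 41781/21068; 2253/21068 11613/42136 -4551/42136; 41781/21068 -4551/42136 36485/42136]
step 1: x̄ = F·x = [-200213/42136, -49080/5267, 44478/5267]
step 1: P̄ = F·P·Fᵀ + Q = [831805/42136 168048/5267 -175901/5267; 168048/5267 327623/5267 -313788/5267; -175901/5267 -313788/5267 378095/5267]
step 1: y = z − H·x̄ = [-36643/42136, -1926557/42136]
step 1: S = H·P̄·Hᵀ + R = [6919245/42136 -11896693/42136; -11896693/42136 82693693/42136]
step 1: K = P̄·Hᵀ·S⁻¹ = [-183597585/10220396276 -983297789/10220396276; -1999105085/10220396276 -2032401333/10220396276; -353440935/2555099069 428141633/2555099069]
step 1: x' = x̄ + K·y = [-3444783435/10220396276, -573053239/10220396276, 2308654055/2555099069]
step 1: P' = (I − K·H)·P̄ = [25531894947/10220396276 1056736823/10220396276 1894073304/2555099069; 1056736823/10220396276 2832043367/10220396276 -286765259/2555099069; 1894073304/2555099069 -286765259/2555099069 1153750317/2555099069]
step 2: x̄ = F·x = [-8062091545/5110198138, -11480456783/10220396276, -154856408/2555099069]
step 2: P̄ = F·P·Fᵀ + Q = [24219550186/2555099069 68491779699/5110198138 -32804617788/2555099069; 68491779699/5110198138 294677654971/10220396276 -57514835357/2555099069; -32804617788/2555099069 -57514835357/2555099069 78412525336/2555099069]
step 2: y = z − H·x̄ = [-9955067879/10220396276, -1641407733/2555099069]
step 2: S = H·P̄·Hᵀ + R = [1416610124951/10220396276 -277953106561/2555099069; -277953106561/2555099069 2061374718936/2555099069]
step 2: K = P̄·Hᵀ·S⁻¹ = [-28047582185/1511730878533 -7485169510889/78610005683716; -3845692361560/19652501420929 -202524679682213/1021930073888308; -2720969444170/19652501420929 85415076709595/510965036944154]
step 2: x' = x̄ + K·y = [-58894881420181/39305002841858, -411517657334109/510965036944154, -8465199519744/255482518472077]
step 2: P' = (I − K·H)·P̄ = [15122460436085/6046923514132 8068559220337/78610005683716 29217209425889/39305002841858; 8068559220337/78610005683716 282515080802661/1021930073888308 -57116994490227/510965036944154; 29217209425889/39305002841858 -57116994490227/510965036944154 115444186184013/255482518472077]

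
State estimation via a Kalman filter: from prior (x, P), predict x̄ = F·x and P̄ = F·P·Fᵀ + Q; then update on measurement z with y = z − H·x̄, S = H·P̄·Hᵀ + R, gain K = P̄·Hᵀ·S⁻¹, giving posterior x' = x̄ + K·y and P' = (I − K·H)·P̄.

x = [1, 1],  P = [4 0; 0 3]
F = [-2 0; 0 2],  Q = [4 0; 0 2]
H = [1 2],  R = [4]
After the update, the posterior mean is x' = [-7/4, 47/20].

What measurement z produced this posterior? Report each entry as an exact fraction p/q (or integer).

z = [3]

x̄ = F·x = [-2, 2]
P̄ = F·P·Fᵀ + Q = [20 0; 0 14]
S = H·P̄·Hᵀ + R = [80]
K = P̄·Hᵀ·S⁻¹ = [1/4; 7/20]
x' − x̄ = [1/4, 7/20] = K·y
y = (KᵀK)⁻¹·Kᵀ·(x' − x̄) = [1]
z = y + H·x̄ = [1] + [2] = [3]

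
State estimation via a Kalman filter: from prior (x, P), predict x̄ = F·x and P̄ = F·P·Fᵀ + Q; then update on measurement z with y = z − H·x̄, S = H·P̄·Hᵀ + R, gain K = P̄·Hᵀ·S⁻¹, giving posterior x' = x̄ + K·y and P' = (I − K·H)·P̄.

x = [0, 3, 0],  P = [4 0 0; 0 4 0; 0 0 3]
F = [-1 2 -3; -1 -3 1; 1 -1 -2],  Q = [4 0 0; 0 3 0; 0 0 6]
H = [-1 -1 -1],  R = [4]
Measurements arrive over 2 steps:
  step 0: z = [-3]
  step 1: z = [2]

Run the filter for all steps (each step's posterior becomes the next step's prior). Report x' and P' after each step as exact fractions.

step 0: x̄ = F·x = [6, -9, -3]
step 0: P̄ = F·P·Fᵀ + Q = [51 -29 6; -29 46 2; 6 2 26]
step 0: y = z − H·x̄ = [-9]
step 0: S = H·P̄·Hᵀ + R = [85]
step 0: K = P̄·Hᵀ·S⁻¹ = [-28/85; -19/85; -2/5]
step 0: x' = x̄ + K·y = [762/85, -594/85, 3/5]
step 0: P' = (I − K·H)·P̄ = [3551/85 -2997/85 -26/5; -2997/85 3549/85 -28/5; -26/5 -28/5 62/5]
step 1: x̄ = F·x = [-2103/85, 63/5, 1254/85]
step 1: P̄ = F·P·Fᵀ + Q = [42621/85 -1766/5 -12398/85; -1766/5 1327/5 428/5; -12398/85 428/5 17684/85]
step 1: y = z − H·x̄ = [392/85]
step 1: S = H·P̄·Hᵀ + R = [12916/85]
step 1: K = P̄·Hᵀ·S⁻¹ = [-201/12916; 187/12916; -6281/6458]
step 1: x' = x̄ + K·y = [-80121/3229, 40901/3229, 33154/3229]
step 1: P' = (I − K·H)·P̄ = [6475911/12916 -4561489/12916 -956809/6458; -4561489/12916 3427495/12916 566623/6458; -956809/6458 566623/6458 207655/3229]

step 0: x' = [762/85, -594/85, 3/5], P' = [3551/85 -2997/85 -26/5; -2997/85 3549/85 -28/5; -26/5 -28/5 62/5]
step 1: x' = [-80121/3229, 40901/3229, 33154/3229], P' = [6475911/12916 -4561489/12916 -956809/6458; -4561489/12916 3427495/12916 566623/6458; -956809/6458 566623/6458 207655/3229]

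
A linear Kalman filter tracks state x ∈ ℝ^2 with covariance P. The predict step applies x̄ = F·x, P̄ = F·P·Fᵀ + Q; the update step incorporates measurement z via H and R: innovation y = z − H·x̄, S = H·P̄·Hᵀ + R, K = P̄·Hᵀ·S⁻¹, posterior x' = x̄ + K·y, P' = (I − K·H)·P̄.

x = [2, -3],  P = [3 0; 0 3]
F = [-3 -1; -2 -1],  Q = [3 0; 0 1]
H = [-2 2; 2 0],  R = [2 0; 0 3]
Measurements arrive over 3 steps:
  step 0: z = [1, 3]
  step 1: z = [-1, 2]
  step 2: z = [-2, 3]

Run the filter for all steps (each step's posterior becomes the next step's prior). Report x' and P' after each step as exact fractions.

step 0: x̄ = F·x = [-3, -1]
step 0: P̄ = F·P·Fᵀ + Q = [33 21; 21 16]
step 0: y = z − H·x̄ = [-3, 9]
step 0: S = H·P̄·Hᵀ + R = [30 -48; -48 135]
step 0: K = P̄·Hᵀ·S⁻¹ = [-4/97 46/97; 37/97 130/291]
step 0: x' = x̄ + K·y = [135/97, 182/97]
step 0: P' = (I − K·H)·P̄ = [69/97 65/97; 65/97 102/97]
step 1: x̄ = F·x = [-587/97, -452/97]
step 1: P̄ = F·P·Fᵀ + Q = [1404/97 841/97; 841/97 735/97]
step 1: y = z − H·x̄ = [-367/97, 1368/97]
step 1: S = H·P̄·Hᵀ + R = [2022/97 -2252/97; -2252/97 5907/97]
step 1: K = P̄·Hᵀ·S⁻¹ = [-1689/35425 16196/35425; 2614/7085 3014/7085]
step 1: x' = x̄ + K·y = [20428/35425, -398/7085]
step 1: P' = (I − K·H)·P̄ = [24294/35425 4521/7085; 4521/7085 1427/1417]
step 2: x̄ = F·x = [-59294/35425, -38866/35425]
step 2: P̄ = F·P·Fᵀ + Q = [496226/35425 294464/35425; 294464/35425 258696/35425]
step 2: y = z − H·x̄ = [-111706/35425, 224863/35425]
step 2: S = H·P̄·Hᵀ + R = [734826/35425 -807048/35425; -807048/35425 2091179/35425]
step 2: K = P̄·Hᵀ·S⁻¹ = [-201762/4165261 1898924/4165261; 4597016/12495783 1764416/4165261]
step 2: x' = x̄ + K·y = [5718018/4165261, 5393938/12495783]
step 2: P' = (I − K·H)·P̄ = [2848386/4165261 2646624/4165261; 2646624/4165261 12536888/12495783]

step 0: x' = [135/97, 182/97], P' = [69/97 65/97; 65/97 102/97]
step 1: x' = [20428/35425, -398/7085], P' = [24294/35425 4521/7085; 4521/7085 1427/1417]
step 2: x' = [5718018/4165261, 5393938/12495783], P' = [2848386/4165261 2646624/4165261; 2646624/4165261 12536888/12495783]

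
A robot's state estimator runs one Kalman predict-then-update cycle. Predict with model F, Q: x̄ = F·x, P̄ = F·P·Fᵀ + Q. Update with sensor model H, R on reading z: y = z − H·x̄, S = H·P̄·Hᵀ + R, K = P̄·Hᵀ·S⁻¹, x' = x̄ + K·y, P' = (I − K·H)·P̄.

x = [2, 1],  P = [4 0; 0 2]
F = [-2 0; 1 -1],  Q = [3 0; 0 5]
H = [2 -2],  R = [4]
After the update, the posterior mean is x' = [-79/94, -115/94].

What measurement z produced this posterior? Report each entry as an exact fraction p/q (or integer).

x̄ = F·x = [-4, 1]
P̄ = F·P·Fᵀ + Q = [19 -8; -8 11]
S = H·P̄·Hᵀ + R = [188]
K = P̄·Hᵀ·S⁻¹ = [27/94; -19/94]
x' − x̄ = [297/94, -209/94] = K·y
y = (KᵀK)⁻¹·Kᵀ·(x' − x̄) = [11]
z = y + H·x̄ = [11] + [-10] = [1]

z = [1]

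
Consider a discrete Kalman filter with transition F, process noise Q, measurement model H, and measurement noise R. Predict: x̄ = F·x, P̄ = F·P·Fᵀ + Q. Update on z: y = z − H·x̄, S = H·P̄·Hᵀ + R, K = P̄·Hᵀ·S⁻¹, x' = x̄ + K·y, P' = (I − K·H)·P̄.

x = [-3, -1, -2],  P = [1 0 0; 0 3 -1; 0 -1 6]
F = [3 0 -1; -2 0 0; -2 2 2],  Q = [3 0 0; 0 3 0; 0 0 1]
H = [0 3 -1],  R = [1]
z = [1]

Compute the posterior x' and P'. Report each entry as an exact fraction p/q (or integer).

x' = [-477/73, 149/73, 357/73]
P' = [1310/73 -404/73 -1210/73; -404/73 222/73 649/73; -1210/73 649/73 1968/73]

x̄ = F·x = [-7, 6, 0]
P̄ = F·P·Fᵀ + Q = [18 -6 -16; -6 7 4; -16 4 33]
y = z − H·x̄ = [-17]
S = H·P̄·Hᵀ + R = [73]
K = P̄·Hᵀ·S⁻¹ = [-2/73; 17/73; -21/73]
x' = x̄ + K·y = [-477/73, 149/73, 357/73]
P' = (I − K·H)·P̄ = [1310/73 -404/73 -1210/73; -404/73 222/73 649/73; -1210/73 649/73 1968/73]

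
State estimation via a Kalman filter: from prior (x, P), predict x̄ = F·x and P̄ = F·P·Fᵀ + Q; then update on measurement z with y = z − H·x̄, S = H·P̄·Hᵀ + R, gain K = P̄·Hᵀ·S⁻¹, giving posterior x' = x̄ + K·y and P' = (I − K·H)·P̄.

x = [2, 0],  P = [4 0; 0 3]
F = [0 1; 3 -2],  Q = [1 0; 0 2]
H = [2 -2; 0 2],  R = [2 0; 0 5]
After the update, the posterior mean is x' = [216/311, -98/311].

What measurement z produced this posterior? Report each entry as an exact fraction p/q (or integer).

x̄ = F·x = [0, 6]
P̄ = F·P·Fᵀ + Q = [4 -6; -6 50]
S = H·P̄·Hᵀ + R = [266 -224; -224 205]
K = P̄·Hᵀ·S⁻¹ = [706/2177 92/311; -40/311 108/311]
x' − x̄ = [216/311, -1964/311] = K·y
y = (KᵀK)⁻¹·Kᵀ·(x' − x̄) = [14, -13]
z = y + H·x̄ = [14, -13] + [-12, 12] = [2, -1]

z = [2, -1]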